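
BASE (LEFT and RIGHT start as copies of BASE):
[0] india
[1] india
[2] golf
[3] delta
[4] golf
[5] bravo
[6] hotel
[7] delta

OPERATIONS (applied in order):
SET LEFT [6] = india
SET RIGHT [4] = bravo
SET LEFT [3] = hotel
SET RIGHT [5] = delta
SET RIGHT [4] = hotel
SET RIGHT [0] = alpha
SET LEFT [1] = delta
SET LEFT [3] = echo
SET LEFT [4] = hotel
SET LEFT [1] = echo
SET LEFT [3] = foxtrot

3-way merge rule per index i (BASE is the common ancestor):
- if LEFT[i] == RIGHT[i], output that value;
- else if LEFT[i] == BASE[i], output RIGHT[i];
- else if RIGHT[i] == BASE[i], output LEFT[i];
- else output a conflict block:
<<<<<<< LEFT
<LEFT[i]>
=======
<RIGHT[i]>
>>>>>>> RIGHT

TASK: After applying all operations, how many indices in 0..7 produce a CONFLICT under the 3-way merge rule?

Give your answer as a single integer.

Final LEFT:  [india, echo, golf, foxtrot, hotel, bravo, india, delta]
Final RIGHT: [alpha, india, golf, delta, hotel, delta, hotel, delta]
i=0: L=india=BASE, R=alpha -> take RIGHT -> alpha
i=1: L=echo, R=india=BASE -> take LEFT -> echo
i=2: L=golf R=golf -> agree -> golf
i=3: L=foxtrot, R=delta=BASE -> take LEFT -> foxtrot
i=4: L=hotel R=hotel -> agree -> hotel
i=5: L=bravo=BASE, R=delta -> take RIGHT -> delta
i=6: L=india, R=hotel=BASE -> take LEFT -> india
i=7: L=delta R=delta -> agree -> delta
Conflict count: 0

Answer: 0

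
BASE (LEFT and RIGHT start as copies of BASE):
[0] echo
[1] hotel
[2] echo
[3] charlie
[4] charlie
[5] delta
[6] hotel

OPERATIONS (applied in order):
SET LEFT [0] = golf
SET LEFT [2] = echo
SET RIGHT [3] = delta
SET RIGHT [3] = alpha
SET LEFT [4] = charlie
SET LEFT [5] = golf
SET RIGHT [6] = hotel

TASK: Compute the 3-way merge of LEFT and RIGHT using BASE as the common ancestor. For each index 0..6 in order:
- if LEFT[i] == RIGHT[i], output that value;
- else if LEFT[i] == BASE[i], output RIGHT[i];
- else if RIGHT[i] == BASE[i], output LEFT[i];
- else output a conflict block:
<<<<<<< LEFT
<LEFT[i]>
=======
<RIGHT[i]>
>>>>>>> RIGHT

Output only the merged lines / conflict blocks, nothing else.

Final LEFT:  [golf, hotel, echo, charlie, charlie, golf, hotel]
Final RIGHT: [echo, hotel, echo, alpha, charlie, delta, hotel]
i=0: L=golf, R=echo=BASE -> take LEFT -> golf
i=1: L=hotel R=hotel -> agree -> hotel
i=2: L=echo R=echo -> agree -> echo
i=3: L=charlie=BASE, R=alpha -> take RIGHT -> alpha
i=4: L=charlie R=charlie -> agree -> charlie
i=5: L=golf, R=delta=BASE -> take LEFT -> golf
i=6: L=hotel R=hotel -> agree -> hotel

Answer: golf
hotel
echo
alpha
charlie
golf
hotel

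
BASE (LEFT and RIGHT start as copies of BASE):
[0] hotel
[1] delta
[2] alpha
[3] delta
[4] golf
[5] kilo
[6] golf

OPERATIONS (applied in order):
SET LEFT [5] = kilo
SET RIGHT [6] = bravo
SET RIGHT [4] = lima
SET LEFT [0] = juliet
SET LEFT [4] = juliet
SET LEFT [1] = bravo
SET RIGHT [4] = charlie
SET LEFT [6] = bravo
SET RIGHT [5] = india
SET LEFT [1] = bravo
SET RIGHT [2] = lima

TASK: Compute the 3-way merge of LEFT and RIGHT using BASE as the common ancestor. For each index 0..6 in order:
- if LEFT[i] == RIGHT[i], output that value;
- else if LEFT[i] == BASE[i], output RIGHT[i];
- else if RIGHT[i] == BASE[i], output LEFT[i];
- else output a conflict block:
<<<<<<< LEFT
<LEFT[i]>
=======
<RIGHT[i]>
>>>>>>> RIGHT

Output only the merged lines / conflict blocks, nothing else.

Answer: juliet
bravo
lima
delta
<<<<<<< LEFT
juliet
=======
charlie
>>>>>>> RIGHT
india
bravo

Derivation:
Final LEFT:  [juliet, bravo, alpha, delta, juliet, kilo, bravo]
Final RIGHT: [hotel, delta, lima, delta, charlie, india, bravo]
i=0: L=juliet, R=hotel=BASE -> take LEFT -> juliet
i=1: L=bravo, R=delta=BASE -> take LEFT -> bravo
i=2: L=alpha=BASE, R=lima -> take RIGHT -> lima
i=3: L=delta R=delta -> agree -> delta
i=4: BASE=golf L=juliet R=charlie all differ -> CONFLICT
i=5: L=kilo=BASE, R=india -> take RIGHT -> india
i=6: L=bravo R=bravo -> agree -> bravo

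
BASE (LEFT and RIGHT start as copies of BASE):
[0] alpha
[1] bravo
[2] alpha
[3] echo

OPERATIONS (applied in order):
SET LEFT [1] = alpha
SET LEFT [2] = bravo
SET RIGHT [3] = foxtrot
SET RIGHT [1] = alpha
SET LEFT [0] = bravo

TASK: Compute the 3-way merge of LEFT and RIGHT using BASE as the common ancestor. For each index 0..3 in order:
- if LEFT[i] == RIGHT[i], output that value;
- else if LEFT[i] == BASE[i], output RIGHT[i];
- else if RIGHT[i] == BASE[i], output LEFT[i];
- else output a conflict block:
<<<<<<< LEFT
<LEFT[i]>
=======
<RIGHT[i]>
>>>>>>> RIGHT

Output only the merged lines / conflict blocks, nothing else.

Answer: bravo
alpha
bravo
foxtrot

Derivation:
Final LEFT:  [bravo, alpha, bravo, echo]
Final RIGHT: [alpha, alpha, alpha, foxtrot]
i=0: L=bravo, R=alpha=BASE -> take LEFT -> bravo
i=1: L=alpha R=alpha -> agree -> alpha
i=2: L=bravo, R=alpha=BASE -> take LEFT -> bravo
i=3: L=echo=BASE, R=foxtrot -> take RIGHT -> foxtrot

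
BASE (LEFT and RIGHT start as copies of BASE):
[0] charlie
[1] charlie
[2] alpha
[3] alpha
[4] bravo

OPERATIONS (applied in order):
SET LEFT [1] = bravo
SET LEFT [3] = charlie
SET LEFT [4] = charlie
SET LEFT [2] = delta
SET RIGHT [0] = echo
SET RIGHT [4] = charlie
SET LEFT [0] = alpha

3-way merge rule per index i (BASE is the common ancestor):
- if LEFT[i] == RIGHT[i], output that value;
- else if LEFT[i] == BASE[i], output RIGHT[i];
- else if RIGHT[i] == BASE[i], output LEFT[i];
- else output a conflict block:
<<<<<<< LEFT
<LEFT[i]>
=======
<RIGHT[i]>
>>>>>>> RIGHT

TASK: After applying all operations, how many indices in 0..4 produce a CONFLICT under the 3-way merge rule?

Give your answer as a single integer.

Final LEFT:  [alpha, bravo, delta, charlie, charlie]
Final RIGHT: [echo, charlie, alpha, alpha, charlie]
i=0: BASE=charlie L=alpha R=echo all differ -> CONFLICT
i=1: L=bravo, R=charlie=BASE -> take LEFT -> bravo
i=2: L=delta, R=alpha=BASE -> take LEFT -> delta
i=3: L=charlie, R=alpha=BASE -> take LEFT -> charlie
i=4: L=charlie R=charlie -> agree -> charlie
Conflict count: 1

Answer: 1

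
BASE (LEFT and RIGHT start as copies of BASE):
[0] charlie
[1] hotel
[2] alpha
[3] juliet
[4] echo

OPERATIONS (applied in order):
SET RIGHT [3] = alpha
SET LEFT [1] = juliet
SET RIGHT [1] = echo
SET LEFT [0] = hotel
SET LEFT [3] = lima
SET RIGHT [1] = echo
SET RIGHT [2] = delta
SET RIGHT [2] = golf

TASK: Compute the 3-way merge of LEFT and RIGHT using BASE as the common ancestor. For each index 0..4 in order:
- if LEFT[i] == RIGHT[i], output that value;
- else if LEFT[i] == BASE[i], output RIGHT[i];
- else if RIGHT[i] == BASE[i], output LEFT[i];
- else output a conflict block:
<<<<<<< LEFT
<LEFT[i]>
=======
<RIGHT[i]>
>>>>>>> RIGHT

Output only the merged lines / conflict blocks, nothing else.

Final LEFT:  [hotel, juliet, alpha, lima, echo]
Final RIGHT: [charlie, echo, golf, alpha, echo]
i=0: L=hotel, R=charlie=BASE -> take LEFT -> hotel
i=1: BASE=hotel L=juliet R=echo all differ -> CONFLICT
i=2: L=alpha=BASE, R=golf -> take RIGHT -> golf
i=3: BASE=juliet L=lima R=alpha all differ -> CONFLICT
i=4: L=echo R=echo -> agree -> echo

Answer: hotel
<<<<<<< LEFT
juliet
=======
echo
>>>>>>> RIGHT
golf
<<<<<<< LEFT
lima
=======
alpha
>>>>>>> RIGHT
echo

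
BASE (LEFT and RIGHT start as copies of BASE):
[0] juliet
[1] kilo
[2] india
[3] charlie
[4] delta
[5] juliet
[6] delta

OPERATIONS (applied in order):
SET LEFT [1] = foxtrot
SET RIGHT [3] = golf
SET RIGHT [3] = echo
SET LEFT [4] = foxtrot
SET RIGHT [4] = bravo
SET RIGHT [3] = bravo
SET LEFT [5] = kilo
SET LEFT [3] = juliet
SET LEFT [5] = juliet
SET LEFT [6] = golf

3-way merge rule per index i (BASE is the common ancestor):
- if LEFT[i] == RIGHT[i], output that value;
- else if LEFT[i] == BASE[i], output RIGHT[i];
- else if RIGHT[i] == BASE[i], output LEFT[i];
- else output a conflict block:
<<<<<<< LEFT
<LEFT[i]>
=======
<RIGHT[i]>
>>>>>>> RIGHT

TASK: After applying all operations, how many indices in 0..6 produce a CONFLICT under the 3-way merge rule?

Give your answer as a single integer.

Answer: 2

Derivation:
Final LEFT:  [juliet, foxtrot, india, juliet, foxtrot, juliet, golf]
Final RIGHT: [juliet, kilo, india, bravo, bravo, juliet, delta]
i=0: L=juliet R=juliet -> agree -> juliet
i=1: L=foxtrot, R=kilo=BASE -> take LEFT -> foxtrot
i=2: L=india R=india -> agree -> india
i=3: BASE=charlie L=juliet R=bravo all differ -> CONFLICT
i=4: BASE=delta L=foxtrot R=bravo all differ -> CONFLICT
i=5: L=juliet R=juliet -> agree -> juliet
i=6: L=golf, R=delta=BASE -> take LEFT -> golf
Conflict count: 2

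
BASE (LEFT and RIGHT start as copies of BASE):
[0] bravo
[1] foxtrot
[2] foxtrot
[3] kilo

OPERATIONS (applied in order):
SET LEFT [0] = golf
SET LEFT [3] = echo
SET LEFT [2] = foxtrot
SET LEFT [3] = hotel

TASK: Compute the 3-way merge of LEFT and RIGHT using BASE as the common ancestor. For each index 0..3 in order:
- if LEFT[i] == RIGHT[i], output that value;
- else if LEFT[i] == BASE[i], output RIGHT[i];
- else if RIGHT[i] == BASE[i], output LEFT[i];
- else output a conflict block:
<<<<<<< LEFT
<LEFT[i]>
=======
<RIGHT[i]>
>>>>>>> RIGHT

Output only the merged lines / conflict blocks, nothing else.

Final LEFT:  [golf, foxtrot, foxtrot, hotel]
Final RIGHT: [bravo, foxtrot, foxtrot, kilo]
i=0: L=golf, R=bravo=BASE -> take LEFT -> golf
i=1: L=foxtrot R=foxtrot -> agree -> foxtrot
i=2: L=foxtrot R=foxtrot -> agree -> foxtrot
i=3: L=hotel, R=kilo=BASE -> take LEFT -> hotel

Answer: golf
foxtrot
foxtrot
hotel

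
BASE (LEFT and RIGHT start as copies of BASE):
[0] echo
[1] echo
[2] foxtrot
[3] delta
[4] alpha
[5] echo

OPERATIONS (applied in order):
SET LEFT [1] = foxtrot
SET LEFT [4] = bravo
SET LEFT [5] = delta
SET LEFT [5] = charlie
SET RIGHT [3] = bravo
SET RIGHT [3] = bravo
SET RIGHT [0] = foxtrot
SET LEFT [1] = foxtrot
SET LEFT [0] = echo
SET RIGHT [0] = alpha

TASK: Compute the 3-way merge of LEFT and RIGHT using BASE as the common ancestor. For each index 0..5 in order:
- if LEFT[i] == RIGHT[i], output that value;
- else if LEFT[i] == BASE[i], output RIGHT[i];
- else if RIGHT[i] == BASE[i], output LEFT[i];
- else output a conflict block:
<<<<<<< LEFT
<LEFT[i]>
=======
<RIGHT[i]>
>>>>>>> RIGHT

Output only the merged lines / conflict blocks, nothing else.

Final LEFT:  [echo, foxtrot, foxtrot, delta, bravo, charlie]
Final RIGHT: [alpha, echo, foxtrot, bravo, alpha, echo]
i=0: L=echo=BASE, R=alpha -> take RIGHT -> alpha
i=1: L=foxtrot, R=echo=BASE -> take LEFT -> foxtrot
i=2: L=foxtrot R=foxtrot -> agree -> foxtrot
i=3: L=delta=BASE, R=bravo -> take RIGHT -> bravo
i=4: L=bravo, R=alpha=BASE -> take LEFT -> bravo
i=5: L=charlie, R=echo=BASE -> take LEFT -> charlie

Answer: alpha
foxtrot
foxtrot
bravo
bravo
charlie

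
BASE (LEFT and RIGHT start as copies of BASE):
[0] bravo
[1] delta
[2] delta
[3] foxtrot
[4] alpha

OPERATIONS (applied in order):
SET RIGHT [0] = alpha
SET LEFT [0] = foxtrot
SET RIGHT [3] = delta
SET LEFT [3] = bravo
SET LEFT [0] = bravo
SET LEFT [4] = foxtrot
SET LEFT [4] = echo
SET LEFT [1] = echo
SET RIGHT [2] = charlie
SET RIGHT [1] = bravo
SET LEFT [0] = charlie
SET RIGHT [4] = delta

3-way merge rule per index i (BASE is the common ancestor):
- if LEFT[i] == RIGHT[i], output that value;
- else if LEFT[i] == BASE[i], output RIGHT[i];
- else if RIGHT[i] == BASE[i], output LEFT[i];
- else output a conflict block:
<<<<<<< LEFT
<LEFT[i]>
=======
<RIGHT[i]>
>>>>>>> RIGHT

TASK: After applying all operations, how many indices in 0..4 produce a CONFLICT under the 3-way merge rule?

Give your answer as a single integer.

Answer: 4

Derivation:
Final LEFT:  [charlie, echo, delta, bravo, echo]
Final RIGHT: [alpha, bravo, charlie, delta, delta]
i=0: BASE=bravo L=charlie R=alpha all differ -> CONFLICT
i=1: BASE=delta L=echo R=bravo all differ -> CONFLICT
i=2: L=delta=BASE, R=charlie -> take RIGHT -> charlie
i=3: BASE=foxtrot L=bravo R=delta all differ -> CONFLICT
i=4: BASE=alpha L=echo R=delta all differ -> CONFLICT
Conflict count: 4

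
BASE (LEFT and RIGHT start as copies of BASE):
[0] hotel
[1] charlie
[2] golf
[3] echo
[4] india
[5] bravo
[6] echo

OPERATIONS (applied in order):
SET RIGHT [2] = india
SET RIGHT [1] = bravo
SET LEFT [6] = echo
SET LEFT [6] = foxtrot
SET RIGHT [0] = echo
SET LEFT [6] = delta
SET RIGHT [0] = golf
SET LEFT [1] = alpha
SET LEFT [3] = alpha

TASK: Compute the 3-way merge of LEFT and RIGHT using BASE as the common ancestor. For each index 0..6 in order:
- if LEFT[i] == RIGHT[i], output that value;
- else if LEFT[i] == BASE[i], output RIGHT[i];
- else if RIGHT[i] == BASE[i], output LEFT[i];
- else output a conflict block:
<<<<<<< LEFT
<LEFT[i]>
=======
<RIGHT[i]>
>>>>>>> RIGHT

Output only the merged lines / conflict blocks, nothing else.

Final LEFT:  [hotel, alpha, golf, alpha, india, bravo, delta]
Final RIGHT: [golf, bravo, india, echo, india, bravo, echo]
i=0: L=hotel=BASE, R=golf -> take RIGHT -> golf
i=1: BASE=charlie L=alpha R=bravo all differ -> CONFLICT
i=2: L=golf=BASE, R=india -> take RIGHT -> india
i=3: L=alpha, R=echo=BASE -> take LEFT -> alpha
i=4: L=india R=india -> agree -> india
i=5: L=bravo R=bravo -> agree -> bravo
i=6: L=delta, R=echo=BASE -> take LEFT -> delta

Answer: golf
<<<<<<< LEFT
alpha
=======
bravo
>>>>>>> RIGHT
india
alpha
india
bravo
delta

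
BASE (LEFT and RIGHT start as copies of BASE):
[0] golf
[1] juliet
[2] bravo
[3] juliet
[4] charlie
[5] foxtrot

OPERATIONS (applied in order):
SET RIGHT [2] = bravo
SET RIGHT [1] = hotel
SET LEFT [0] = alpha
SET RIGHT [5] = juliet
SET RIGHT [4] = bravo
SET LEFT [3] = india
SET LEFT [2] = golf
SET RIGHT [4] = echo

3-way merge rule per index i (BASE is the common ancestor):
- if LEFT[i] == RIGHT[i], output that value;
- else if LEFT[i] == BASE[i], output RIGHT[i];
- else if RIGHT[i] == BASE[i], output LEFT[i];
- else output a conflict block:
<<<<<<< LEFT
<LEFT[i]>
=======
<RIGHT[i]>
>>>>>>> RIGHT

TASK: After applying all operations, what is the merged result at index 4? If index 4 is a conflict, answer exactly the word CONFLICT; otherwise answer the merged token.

Final LEFT:  [alpha, juliet, golf, india, charlie, foxtrot]
Final RIGHT: [golf, hotel, bravo, juliet, echo, juliet]
i=0: L=alpha, R=golf=BASE -> take LEFT -> alpha
i=1: L=juliet=BASE, R=hotel -> take RIGHT -> hotel
i=2: L=golf, R=bravo=BASE -> take LEFT -> golf
i=3: L=india, R=juliet=BASE -> take LEFT -> india
i=4: L=charlie=BASE, R=echo -> take RIGHT -> echo
i=5: L=foxtrot=BASE, R=juliet -> take RIGHT -> juliet
Index 4 -> echo

Answer: echo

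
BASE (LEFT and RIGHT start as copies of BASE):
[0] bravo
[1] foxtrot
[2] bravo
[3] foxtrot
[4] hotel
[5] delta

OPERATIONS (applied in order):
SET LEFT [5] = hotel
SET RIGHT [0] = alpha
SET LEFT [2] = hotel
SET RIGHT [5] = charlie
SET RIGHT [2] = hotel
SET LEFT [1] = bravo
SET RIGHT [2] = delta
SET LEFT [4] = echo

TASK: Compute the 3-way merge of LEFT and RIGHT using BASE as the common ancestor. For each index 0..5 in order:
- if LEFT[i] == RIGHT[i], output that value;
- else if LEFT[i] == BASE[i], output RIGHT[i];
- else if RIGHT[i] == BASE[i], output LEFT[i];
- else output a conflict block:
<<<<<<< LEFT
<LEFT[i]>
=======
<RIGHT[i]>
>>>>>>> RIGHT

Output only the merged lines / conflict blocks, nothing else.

Final LEFT:  [bravo, bravo, hotel, foxtrot, echo, hotel]
Final RIGHT: [alpha, foxtrot, delta, foxtrot, hotel, charlie]
i=0: L=bravo=BASE, R=alpha -> take RIGHT -> alpha
i=1: L=bravo, R=foxtrot=BASE -> take LEFT -> bravo
i=2: BASE=bravo L=hotel R=delta all differ -> CONFLICT
i=3: L=foxtrot R=foxtrot -> agree -> foxtrot
i=4: L=echo, R=hotel=BASE -> take LEFT -> echo
i=5: BASE=delta L=hotel R=charlie all differ -> CONFLICT

Answer: alpha
bravo
<<<<<<< LEFT
hotel
=======
delta
>>>>>>> RIGHT
foxtrot
echo
<<<<<<< LEFT
hotel
=======
charlie
>>>>>>> RIGHT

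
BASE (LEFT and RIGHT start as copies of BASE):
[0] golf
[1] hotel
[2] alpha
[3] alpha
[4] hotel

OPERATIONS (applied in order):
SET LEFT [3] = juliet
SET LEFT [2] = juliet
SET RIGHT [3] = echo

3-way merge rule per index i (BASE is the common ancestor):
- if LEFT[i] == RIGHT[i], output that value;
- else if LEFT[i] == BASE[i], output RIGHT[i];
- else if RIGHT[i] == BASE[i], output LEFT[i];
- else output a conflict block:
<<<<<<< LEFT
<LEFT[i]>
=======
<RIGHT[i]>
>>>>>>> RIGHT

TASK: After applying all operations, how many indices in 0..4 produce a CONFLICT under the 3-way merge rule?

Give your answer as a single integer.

Answer: 1

Derivation:
Final LEFT:  [golf, hotel, juliet, juliet, hotel]
Final RIGHT: [golf, hotel, alpha, echo, hotel]
i=0: L=golf R=golf -> agree -> golf
i=1: L=hotel R=hotel -> agree -> hotel
i=2: L=juliet, R=alpha=BASE -> take LEFT -> juliet
i=3: BASE=alpha L=juliet R=echo all differ -> CONFLICT
i=4: L=hotel R=hotel -> agree -> hotel
Conflict count: 1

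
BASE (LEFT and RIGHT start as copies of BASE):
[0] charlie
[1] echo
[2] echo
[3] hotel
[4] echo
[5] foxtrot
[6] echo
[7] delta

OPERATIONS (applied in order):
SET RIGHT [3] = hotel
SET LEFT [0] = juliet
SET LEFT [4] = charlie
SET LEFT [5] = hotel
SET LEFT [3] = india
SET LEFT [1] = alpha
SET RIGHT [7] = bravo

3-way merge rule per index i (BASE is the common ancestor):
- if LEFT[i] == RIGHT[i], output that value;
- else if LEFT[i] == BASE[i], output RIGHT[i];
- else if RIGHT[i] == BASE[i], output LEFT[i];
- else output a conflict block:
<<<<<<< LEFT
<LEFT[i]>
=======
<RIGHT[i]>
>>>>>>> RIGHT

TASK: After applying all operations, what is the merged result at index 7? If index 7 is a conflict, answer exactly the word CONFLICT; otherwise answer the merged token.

Answer: bravo

Derivation:
Final LEFT:  [juliet, alpha, echo, india, charlie, hotel, echo, delta]
Final RIGHT: [charlie, echo, echo, hotel, echo, foxtrot, echo, bravo]
i=0: L=juliet, R=charlie=BASE -> take LEFT -> juliet
i=1: L=alpha, R=echo=BASE -> take LEFT -> alpha
i=2: L=echo R=echo -> agree -> echo
i=3: L=india, R=hotel=BASE -> take LEFT -> india
i=4: L=charlie, R=echo=BASE -> take LEFT -> charlie
i=5: L=hotel, R=foxtrot=BASE -> take LEFT -> hotel
i=6: L=echo R=echo -> agree -> echo
i=7: L=delta=BASE, R=bravo -> take RIGHT -> bravo
Index 7 -> bravo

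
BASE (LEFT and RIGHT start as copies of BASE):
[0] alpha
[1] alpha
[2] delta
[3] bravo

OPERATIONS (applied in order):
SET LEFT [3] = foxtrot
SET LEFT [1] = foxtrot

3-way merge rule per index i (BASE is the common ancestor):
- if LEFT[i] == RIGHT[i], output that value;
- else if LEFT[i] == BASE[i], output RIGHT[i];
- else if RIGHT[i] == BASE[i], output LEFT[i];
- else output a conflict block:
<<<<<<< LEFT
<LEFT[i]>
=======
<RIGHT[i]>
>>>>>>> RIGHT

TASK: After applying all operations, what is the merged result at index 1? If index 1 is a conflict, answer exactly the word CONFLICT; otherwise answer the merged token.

Final LEFT:  [alpha, foxtrot, delta, foxtrot]
Final RIGHT: [alpha, alpha, delta, bravo]
i=0: L=alpha R=alpha -> agree -> alpha
i=1: L=foxtrot, R=alpha=BASE -> take LEFT -> foxtrot
i=2: L=delta R=delta -> agree -> delta
i=3: L=foxtrot, R=bravo=BASE -> take LEFT -> foxtrot
Index 1 -> foxtrot

Answer: foxtrot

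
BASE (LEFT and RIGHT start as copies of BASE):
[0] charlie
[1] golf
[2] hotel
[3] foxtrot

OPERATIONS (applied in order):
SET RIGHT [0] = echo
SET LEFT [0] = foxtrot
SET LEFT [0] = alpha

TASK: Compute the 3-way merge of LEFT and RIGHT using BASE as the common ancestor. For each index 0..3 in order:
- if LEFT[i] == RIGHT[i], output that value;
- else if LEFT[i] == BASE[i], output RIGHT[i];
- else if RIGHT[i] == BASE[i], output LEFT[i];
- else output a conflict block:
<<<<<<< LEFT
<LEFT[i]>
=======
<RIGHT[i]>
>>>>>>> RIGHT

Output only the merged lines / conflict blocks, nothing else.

Answer: <<<<<<< LEFT
alpha
=======
echo
>>>>>>> RIGHT
golf
hotel
foxtrot

Derivation:
Final LEFT:  [alpha, golf, hotel, foxtrot]
Final RIGHT: [echo, golf, hotel, foxtrot]
i=0: BASE=charlie L=alpha R=echo all differ -> CONFLICT
i=1: L=golf R=golf -> agree -> golf
i=2: L=hotel R=hotel -> agree -> hotel
i=3: L=foxtrot R=foxtrot -> agree -> foxtrot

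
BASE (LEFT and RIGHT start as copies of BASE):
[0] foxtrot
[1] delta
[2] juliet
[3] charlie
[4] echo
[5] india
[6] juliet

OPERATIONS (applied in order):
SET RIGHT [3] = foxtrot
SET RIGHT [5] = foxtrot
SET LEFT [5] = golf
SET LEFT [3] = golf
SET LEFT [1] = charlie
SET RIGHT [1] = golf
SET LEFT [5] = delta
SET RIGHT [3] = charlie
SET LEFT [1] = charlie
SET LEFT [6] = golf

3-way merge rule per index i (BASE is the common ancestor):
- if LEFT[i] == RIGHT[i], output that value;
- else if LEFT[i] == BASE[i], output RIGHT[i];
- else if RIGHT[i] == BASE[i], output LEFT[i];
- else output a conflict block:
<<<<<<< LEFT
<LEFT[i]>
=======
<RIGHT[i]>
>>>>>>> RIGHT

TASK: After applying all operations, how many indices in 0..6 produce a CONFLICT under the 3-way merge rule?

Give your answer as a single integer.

Answer: 2

Derivation:
Final LEFT:  [foxtrot, charlie, juliet, golf, echo, delta, golf]
Final RIGHT: [foxtrot, golf, juliet, charlie, echo, foxtrot, juliet]
i=0: L=foxtrot R=foxtrot -> agree -> foxtrot
i=1: BASE=delta L=charlie R=golf all differ -> CONFLICT
i=2: L=juliet R=juliet -> agree -> juliet
i=3: L=golf, R=charlie=BASE -> take LEFT -> golf
i=4: L=echo R=echo -> agree -> echo
i=5: BASE=india L=delta R=foxtrot all differ -> CONFLICT
i=6: L=golf, R=juliet=BASE -> take LEFT -> golf
Conflict count: 2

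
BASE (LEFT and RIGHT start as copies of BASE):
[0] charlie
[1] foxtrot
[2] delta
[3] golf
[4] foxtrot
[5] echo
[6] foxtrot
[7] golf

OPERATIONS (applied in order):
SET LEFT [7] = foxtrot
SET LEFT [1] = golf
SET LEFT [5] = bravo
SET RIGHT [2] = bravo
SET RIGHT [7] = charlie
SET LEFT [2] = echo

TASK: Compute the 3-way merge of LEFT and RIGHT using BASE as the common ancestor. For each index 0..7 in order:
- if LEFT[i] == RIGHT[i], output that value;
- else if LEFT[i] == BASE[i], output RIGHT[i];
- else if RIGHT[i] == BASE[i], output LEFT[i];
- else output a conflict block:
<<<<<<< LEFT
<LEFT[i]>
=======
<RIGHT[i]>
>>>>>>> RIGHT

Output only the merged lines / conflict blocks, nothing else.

Final LEFT:  [charlie, golf, echo, golf, foxtrot, bravo, foxtrot, foxtrot]
Final RIGHT: [charlie, foxtrot, bravo, golf, foxtrot, echo, foxtrot, charlie]
i=0: L=charlie R=charlie -> agree -> charlie
i=1: L=golf, R=foxtrot=BASE -> take LEFT -> golf
i=2: BASE=delta L=echo R=bravo all differ -> CONFLICT
i=3: L=golf R=golf -> agree -> golf
i=4: L=foxtrot R=foxtrot -> agree -> foxtrot
i=5: L=bravo, R=echo=BASE -> take LEFT -> bravo
i=6: L=foxtrot R=foxtrot -> agree -> foxtrot
i=7: BASE=golf L=foxtrot R=charlie all differ -> CONFLICT

Answer: charlie
golf
<<<<<<< LEFT
echo
=======
bravo
>>>>>>> RIGHT
golf
foxtrot
bravo
foxtrot
<<<<<<< LEFT
foxtrot
=======
charlie
>>>>>>> RIGHT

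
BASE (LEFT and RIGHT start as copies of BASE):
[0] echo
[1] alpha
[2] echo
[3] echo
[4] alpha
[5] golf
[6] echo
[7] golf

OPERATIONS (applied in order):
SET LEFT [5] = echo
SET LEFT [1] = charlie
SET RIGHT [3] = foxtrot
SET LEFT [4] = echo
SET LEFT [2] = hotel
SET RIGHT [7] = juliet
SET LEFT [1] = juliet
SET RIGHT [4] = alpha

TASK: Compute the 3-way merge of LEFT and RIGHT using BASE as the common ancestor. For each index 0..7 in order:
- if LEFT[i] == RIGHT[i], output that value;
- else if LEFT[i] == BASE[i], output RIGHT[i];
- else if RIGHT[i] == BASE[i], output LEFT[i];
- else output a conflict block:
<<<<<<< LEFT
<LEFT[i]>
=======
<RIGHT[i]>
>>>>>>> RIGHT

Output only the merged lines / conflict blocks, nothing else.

Answer: echo
juliet
hotel
foxtrot
echo
echo
echo
juliet

Derivation:
Final LEFT:  [echo, juliet, hotel, echo, echo, echo, echo, golf]
Final RIGHT: [echo, alpha, echo, foxtrot, alpha, golf, echo, juliet]
i=0: L=echo R=echo -> agree -> echo
i=1: L=juliet, R=alpha=BASE -> take LEFT -> juliet
i=2: L=hotel, R=echo=BASE -> take LEFT -> hotel
i=3: L=echo=BASE, R=foxtrot -> take RIGHT -> foxtrot
i=4: L=echo, R=alpha=BASE -> take LEFT -> echo
i=5: L=echo, R=golf=BASE -> take LEFT -> echo
i=6: L=echo R=echo -> agree -> echo
i=7: L=golf=BASE, R=juliet -> take RIGHT -> juliet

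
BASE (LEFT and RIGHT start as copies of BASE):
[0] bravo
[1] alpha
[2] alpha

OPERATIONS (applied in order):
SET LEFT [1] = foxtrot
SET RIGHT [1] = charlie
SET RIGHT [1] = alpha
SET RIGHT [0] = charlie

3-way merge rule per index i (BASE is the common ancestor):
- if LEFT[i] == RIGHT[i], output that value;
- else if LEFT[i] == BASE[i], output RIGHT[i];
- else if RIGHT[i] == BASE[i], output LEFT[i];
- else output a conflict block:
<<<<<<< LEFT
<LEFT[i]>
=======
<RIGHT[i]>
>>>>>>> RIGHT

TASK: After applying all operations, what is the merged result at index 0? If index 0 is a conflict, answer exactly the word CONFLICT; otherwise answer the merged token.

Answer: charlie

Derivation:
Final LEFT:  [bravo, foxtrot, alpha]
Final RIGHT: [charlie, alpha, alpha]
i=0: L=bravo=BASE, R=charlie -> take RIGHT -> charlie
i=1: L=foxtrot, R=alpha=BASE -> take LEFT -> foxtrot
i=2: L=alpha R=alpha -> agree -> alpha
Index 0 -> charlie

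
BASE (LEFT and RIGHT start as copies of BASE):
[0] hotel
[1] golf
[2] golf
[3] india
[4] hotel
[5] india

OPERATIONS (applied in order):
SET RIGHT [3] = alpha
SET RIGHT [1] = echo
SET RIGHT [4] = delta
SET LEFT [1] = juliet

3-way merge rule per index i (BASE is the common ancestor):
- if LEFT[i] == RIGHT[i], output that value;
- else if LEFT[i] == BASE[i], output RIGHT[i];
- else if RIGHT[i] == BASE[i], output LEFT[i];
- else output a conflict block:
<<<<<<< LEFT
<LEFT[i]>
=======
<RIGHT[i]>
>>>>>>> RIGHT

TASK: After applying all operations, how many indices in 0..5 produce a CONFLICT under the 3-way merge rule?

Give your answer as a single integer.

Final LEFT:  [hotel, juliet, golf, india, hotel, india]
Final RIGHT: [hotel, echo, golf, alpha, delta, india]
i=0: L=hotel R=hotel -> agree -> hotel
i=1: BASE=golf L=juliet R=echo all differ -> CONFLICT
i=2: L=golf R=golf -> agree -> golf
i=3: L=india=BASE, R=alpha -> take RIGHT -> alpha
i=4: L=hotel=BASE, R=delta -> take RIGHT -> delta
i=5: L=india R=india -> agree -> india
Conflict count: 1

Answer: 1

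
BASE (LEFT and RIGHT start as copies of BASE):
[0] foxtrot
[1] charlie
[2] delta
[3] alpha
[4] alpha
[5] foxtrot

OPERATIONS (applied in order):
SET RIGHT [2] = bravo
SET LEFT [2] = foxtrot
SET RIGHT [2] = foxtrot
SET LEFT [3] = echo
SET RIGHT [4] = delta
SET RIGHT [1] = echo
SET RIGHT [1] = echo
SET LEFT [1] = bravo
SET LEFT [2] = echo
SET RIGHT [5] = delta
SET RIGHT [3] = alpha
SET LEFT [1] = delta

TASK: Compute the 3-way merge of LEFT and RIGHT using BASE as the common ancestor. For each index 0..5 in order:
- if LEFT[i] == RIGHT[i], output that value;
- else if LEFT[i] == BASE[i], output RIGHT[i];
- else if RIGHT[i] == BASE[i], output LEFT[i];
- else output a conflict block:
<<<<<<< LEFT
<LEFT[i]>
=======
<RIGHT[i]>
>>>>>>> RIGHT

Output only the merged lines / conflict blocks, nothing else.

Final LEFT:  [foxtrot, delta, echo, echo, alpha, foxtrot]
Final RIGHT: [foxtrot, echo, foxtrot, alpha, delta, delta]
i=0: L=foxtrot R=foxtrot -> agree -> foxtrot
i=1: BASE=charlie L=delta R=echo all differ -> CONFLICT
i=2: BASE=delta L=echo R=foxtrot all differ -> CONFLICT
i=3: L=echo, R=alpha=BASE -> take LEFT -> echo
i=4: L=alpha=BASE, R=delta -> take RIGHT -> delta
i=5: L=foxtrot=BASE, R=delta -> take RIGHT -> delta

Answer: foxtrot
<<<<<<< LEFT
delta
=======
echo
>>>>>>> RIGHT
<<<<<<< LEFT
echo
=======
foxtrot
>>>>>>> RIGHT
echo
delta
delta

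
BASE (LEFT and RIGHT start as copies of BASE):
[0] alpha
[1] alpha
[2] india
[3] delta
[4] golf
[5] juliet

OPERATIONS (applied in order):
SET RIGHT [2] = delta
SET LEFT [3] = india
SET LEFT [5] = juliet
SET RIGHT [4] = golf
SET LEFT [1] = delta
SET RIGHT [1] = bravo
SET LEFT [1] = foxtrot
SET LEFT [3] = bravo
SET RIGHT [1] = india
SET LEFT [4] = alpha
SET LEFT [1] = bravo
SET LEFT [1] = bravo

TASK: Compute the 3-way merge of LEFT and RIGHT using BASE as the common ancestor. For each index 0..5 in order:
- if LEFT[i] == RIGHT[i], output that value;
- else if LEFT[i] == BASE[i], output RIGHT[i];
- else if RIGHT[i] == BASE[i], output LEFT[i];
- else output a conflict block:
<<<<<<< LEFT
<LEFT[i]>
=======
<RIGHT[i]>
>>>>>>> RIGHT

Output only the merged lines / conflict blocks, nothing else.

Answer: alpha
<<<<<<< LEFT
bravo
=======
india
>>>>>>> RIGHT
delta
bravo
alpha
juliet

Derivation:
Final LEFT:  [alpha, bravo, india, bravo, alpha, juliet]
Final RIGHT: [alpha, india, delta, delta, golf, juliet]
i=0: L=alpha R=alpha -> agree -> alpha
i=1: BASE=alpha L=bravo R=india all differ -> CONFLICT
i=2: L=india=BASE, R=delta -> take RIGHT -> delta
i=3: L=bravo, R=delta=BASE -> take LEFT -> bravo
i=4: L=alpha, R=golf=BASE -> take LEFT -> alpha
i=5: L=juliet R=juliet -> agree -> juliet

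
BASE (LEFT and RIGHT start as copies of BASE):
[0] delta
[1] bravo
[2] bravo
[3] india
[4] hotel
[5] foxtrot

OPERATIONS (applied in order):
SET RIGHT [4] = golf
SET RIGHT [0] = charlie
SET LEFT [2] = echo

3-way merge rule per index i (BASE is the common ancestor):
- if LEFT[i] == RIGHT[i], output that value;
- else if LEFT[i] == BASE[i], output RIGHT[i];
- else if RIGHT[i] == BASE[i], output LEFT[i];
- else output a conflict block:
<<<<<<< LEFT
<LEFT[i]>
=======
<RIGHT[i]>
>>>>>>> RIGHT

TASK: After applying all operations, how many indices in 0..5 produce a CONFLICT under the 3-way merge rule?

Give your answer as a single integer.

Answer: 0

Derivation:
Final LEFT:  [delta, bravo, echo, india, hotel, foxtrot]
Final RIGHT: [charlie, bravo, bravo, india, golf, foxtrot]
i=0: L=delta=BASE, R=charlie -> take RIGHT -> charlie
i=1: L=bravo R=bravo -> agree -> bravo
i=2: L=echo, R=bravo=BASE -> take LEFT -> echo
i=3: L=india R=india -> agree -> india
i=4: L=hotel=BASE, R=golf -> take RIGHT -> golf
i=5: L=foxtrot R=foxtrot -> agree -> foxtrot
Conflict count: 0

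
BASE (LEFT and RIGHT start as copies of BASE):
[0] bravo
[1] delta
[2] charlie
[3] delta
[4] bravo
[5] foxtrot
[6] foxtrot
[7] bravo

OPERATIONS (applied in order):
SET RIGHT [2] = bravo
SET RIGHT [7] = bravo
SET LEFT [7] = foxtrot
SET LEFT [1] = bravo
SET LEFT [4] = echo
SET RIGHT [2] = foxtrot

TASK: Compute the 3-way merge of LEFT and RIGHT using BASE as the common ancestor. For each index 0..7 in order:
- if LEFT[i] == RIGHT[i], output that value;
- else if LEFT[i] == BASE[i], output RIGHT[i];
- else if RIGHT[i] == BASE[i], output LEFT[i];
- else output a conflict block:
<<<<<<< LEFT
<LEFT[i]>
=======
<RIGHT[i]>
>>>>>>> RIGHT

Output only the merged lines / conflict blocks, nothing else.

Answer: bravo
bravo
foxtrot
delta
echo
foxtrot
foxtrot
foxtrot

Derivation:
Final LEFT:  [bravo, bravo, charlie, delta, echo, foxtrot, foxtrot, foxtrot]
Final RIGHT: [bravo, delta, foxtrot, delta, bravo, foxtrot, foxtrot, bravo]
i=0: L=bravo R=bravo -> agree -> bravo
i=1: L=bravo, R=delta=BASE -> take LEFT -> bravo
i=2: L=charlie=BASE, R=foxtrot -> take RIGHT -> foxtrot
i=3: L=delta R=delta -> agree -> delta
i=4: L=echo, R=bravo=BASE -> take LEFT -> echo
i=5: L=foxtrot R=foxtrot -> agree -> foxtrot
i=6: L=foxtrot R=foxtrot -> agree -> foxtrot
i=7: L=foxtrot, R=bravo=BASE -> take LEFT -> foxtrot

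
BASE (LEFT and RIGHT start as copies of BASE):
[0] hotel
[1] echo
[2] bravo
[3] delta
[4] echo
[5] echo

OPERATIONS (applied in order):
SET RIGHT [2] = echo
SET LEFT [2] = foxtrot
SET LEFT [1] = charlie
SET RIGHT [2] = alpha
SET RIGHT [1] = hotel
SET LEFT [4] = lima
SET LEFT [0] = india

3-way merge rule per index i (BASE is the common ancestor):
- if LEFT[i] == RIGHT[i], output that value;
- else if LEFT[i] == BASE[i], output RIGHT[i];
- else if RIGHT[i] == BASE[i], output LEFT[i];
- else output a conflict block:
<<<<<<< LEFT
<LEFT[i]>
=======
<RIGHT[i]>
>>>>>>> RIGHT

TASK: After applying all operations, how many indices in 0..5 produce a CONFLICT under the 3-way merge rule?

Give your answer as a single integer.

Answer: 2

Derivation:
Final LEFT:  [india, charlie, foxtrot, delta, lima, echo]
Final RIGHT: [hotel, hotel, alpha, delta, echo, echo]
i=0: L=india, R=hotel=BASE -> take LEFT -> india
i=1: BASE=echo L=charlie R=hotel all differ -> CONFLICT
i=2: BASE=bravo L=foxtrot R=alpha all differ -> CONFLICT
i=3: L=delta R=delta -> agree -> delta
i=4: L=lima, R=echo=BASE -> take LEFT -> lima
i=5: L=echo R=echo -> agree -> echo
Conflict count: 2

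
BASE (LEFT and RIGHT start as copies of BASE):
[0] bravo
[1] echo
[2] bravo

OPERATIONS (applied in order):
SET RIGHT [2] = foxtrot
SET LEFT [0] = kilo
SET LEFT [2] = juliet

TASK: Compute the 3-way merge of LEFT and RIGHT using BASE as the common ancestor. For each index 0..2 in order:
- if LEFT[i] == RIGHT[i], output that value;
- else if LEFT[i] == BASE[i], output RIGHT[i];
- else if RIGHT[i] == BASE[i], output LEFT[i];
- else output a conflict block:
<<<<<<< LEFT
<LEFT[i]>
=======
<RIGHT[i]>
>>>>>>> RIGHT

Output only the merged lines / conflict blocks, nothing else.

Answer: kilo
echo
<<<<<<< LEFT
juliet
=======
foxtrot
>>>>>>> RIGHT

Derivation:
Final LEFT:  [kilo, echo, juliet]
Final RIGHT: [bravo, echo, foxtrot]
i=0: L=kilo, R=bravo=BASE -> take LEFT -> kilo
i=1: L=echo R=echo -> agree -> echo
i=2: BASE=bravo L=juliet R=foxtrot all differ -> CONFLICT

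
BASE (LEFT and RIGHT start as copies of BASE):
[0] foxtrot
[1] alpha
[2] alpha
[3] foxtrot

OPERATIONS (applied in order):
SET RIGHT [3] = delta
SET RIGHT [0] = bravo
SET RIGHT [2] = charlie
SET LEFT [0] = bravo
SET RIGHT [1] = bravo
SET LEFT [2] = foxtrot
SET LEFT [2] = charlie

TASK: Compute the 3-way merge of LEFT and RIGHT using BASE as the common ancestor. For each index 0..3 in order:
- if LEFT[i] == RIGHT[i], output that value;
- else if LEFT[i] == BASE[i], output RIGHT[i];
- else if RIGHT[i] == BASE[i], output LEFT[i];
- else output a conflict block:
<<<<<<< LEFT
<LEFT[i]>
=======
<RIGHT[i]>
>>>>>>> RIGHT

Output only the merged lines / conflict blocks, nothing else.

Answer: bravo
bravo
charlie
delta

Derivation:
Final LEFT:  [bravo, alpha, charlie, foxtrot]
Final RIGHT: [bravo, bravo, charlie, delta]
i=0: L=bravo R=bravo -> agree -> bravo
i=1: L=alpha=BASE, R=bravo -> take RIGHT -> bravo
i=2: L=charlie R=charlie -> agree -> charlie
i=3: L=foxtrot=BASE, R=delta -> take RIGHT -> delta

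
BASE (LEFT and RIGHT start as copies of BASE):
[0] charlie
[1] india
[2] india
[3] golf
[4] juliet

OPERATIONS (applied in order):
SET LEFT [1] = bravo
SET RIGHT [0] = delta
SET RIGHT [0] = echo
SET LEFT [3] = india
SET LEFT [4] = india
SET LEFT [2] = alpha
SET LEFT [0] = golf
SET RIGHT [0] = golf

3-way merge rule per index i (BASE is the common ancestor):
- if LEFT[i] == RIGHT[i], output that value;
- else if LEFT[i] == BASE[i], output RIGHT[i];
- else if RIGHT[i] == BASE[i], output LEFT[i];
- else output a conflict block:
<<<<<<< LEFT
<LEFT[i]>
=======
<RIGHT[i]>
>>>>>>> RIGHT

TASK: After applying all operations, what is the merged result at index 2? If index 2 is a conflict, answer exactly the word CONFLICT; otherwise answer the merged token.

Final LEFT:  [golf, bravo, alpha, india, india]
Final RIGHT: [golf, india, india, golf, juliet]
i=0: L=golf R=golf -> agree -> golf
i=1: L=bravo, R=india=BASE -> take LEFT -> bravo
i=2: L=alpha, R=india=BASE -> take LEFT -> alpha
i=3: L=india, R=golf=BASE -> take LEFT -> india
i=4: L=india, R=juliet=BASE -> take LEFT -> india
Index 2 -> alpha

Answer: alpha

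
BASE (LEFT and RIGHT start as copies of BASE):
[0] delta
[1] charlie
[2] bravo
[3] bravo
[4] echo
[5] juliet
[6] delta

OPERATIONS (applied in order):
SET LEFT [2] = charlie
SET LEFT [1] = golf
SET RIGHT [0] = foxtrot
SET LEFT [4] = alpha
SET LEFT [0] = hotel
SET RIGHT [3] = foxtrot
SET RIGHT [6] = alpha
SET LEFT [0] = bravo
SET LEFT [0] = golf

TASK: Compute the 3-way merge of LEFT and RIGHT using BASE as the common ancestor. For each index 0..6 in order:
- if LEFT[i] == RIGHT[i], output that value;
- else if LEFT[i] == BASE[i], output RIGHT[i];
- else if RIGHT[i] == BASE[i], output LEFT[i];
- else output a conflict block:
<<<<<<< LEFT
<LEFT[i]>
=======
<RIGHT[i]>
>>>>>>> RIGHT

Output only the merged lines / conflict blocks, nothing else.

Final LEFT:  [golf, golf, charlie, bravo, alpha, juliet, delta]
Final RIGHT: [foxtrot, charlie, bravo, foxtrot, echo, juliet, alpha]
i=0: BASE=delta L=golf R=foxtrot all differ -> CONFLICT
i=1: L=golf, R=charlie=BASE -> take LEFT -> golf
i=2: L=charlie, R=bravo=BASE -> take LEFT -> charlie
i=3: L=bravo=BASE, R=foxtrot -> take RIGHT -> foxtrot
i=4: L=alpha, R=echo=BASE -> take LEFT -> alpha
i=5: L=juliet R=juliet -> agree -> juliet
i=6: L=delta=BASE, R=alpha -> take RIGHT -> alpha

Answer: <<<<<<< LEFT
golf
=======
foxtrot
>>>>>>> RIGHT
golf
charlie
foxtrot
alpha
juliet
alpha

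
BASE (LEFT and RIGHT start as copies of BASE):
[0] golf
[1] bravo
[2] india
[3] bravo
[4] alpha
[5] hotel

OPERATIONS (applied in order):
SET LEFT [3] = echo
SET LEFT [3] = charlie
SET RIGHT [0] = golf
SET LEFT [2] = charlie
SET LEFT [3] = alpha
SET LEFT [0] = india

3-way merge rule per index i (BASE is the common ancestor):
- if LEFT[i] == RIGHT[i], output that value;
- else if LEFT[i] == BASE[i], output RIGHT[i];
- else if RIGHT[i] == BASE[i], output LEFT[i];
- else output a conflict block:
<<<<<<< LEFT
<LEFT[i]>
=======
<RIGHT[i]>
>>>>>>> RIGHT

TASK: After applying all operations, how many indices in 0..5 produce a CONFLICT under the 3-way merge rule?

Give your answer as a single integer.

Answer: 0

Derivation:
Final LEFT:  [india, bravo, charlie, alpha, alpha, hotel]
Final RIGHT: [golf, bravo, india, bravo, alpha, hotel]
i=0: L=india, R=golf=BASE -> take LEFT -> india
i=1: L=bravo R=bravo -> agree -> bravo
i=2: L=charlie, R=india=BASE -> take LEFT -> charlie
i=3: L=alpha, R=bravo=BASE -> take LEFT -> alpha
i=4: L=alpha R=alpha -> agree -> alpha
i=5: L=hotel R=hotel -> agree -> hotel
Conflict count: 0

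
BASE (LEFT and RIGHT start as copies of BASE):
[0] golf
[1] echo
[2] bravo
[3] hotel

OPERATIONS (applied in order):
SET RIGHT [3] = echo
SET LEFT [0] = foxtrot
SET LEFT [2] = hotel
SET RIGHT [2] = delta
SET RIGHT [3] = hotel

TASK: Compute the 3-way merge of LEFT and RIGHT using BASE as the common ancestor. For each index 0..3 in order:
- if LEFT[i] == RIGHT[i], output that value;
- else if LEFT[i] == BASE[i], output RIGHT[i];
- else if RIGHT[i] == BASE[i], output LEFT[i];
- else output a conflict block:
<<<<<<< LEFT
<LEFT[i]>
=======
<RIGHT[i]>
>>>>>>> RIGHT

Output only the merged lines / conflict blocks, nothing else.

Answer: foxtrot
echo
<<<<<<< LEFT
hotel
=======
delta
>>>>>>> RIGHT
hotel

Derivation:
Final LEFT:  [foxtrot, echo, hotel, hotel]
Final RIGHT: [golf, echo, delta, hotel]
i=0: L=foxtrot, R=golf=BASE -> take LEFT -> foxtrot
i=1: L=echo R=echo -> agree -> echo
i=2: BASE=bravo L=hotel R=delta all differ -> CONFLICT
i=3: L=hotel R=hotel -> agree -> hotel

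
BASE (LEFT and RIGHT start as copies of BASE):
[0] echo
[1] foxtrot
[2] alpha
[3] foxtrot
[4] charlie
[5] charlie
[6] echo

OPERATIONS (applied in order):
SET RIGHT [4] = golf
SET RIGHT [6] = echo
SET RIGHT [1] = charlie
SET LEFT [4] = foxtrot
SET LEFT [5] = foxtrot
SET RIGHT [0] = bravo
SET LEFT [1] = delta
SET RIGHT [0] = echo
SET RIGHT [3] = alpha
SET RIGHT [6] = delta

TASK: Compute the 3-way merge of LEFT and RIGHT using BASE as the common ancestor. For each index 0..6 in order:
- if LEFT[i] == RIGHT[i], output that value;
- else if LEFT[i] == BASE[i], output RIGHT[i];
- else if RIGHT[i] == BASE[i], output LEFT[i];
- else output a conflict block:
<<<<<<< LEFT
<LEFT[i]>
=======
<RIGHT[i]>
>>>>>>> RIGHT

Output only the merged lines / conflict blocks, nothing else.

Final LEFT:  [echo, delta, alpha, foxtrot, foxtrot, foxtrot, echo]
Final RIGHT: [echo, charlie, alpha, alpha, golf, charlie, delta]
i=0: L=echo R=echo -> agree -> echo
i=1: BASE=foxtrot L=delta R=charlie all differ -> CONFLICT
i=2: L=alpha R=alpha -> agree -> alpha
i=3: L=foxtrot=BASE, R=alpha -> take RIGHT -> alpha
i=4: BASE=charlie L=foxtrot R=golf all differ -> CONFLICT
i=5: L=foxtrot, R=charlie=BASE -> take LEFT -> foxtrot
i=6: L=echo=BASE, R=delta -> take RIGHT -> delta

Answer: echo
<<<<<<< LEFT
delta
=======
charlie
>>>>>>> RIGHT
alpha
alpha
<<<<<<< LEFT
foxtrot
=======
golf
>>>>>>> RIGHT
foxtrot
delta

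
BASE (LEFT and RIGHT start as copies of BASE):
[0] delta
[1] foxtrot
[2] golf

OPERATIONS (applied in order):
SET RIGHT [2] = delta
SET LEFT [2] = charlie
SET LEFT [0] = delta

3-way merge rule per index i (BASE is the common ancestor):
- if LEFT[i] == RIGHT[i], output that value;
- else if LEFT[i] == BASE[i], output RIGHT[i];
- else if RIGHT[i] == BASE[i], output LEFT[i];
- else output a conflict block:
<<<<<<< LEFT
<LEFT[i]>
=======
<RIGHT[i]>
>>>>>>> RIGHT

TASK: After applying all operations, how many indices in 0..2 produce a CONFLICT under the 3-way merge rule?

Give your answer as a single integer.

Final LEFT:  [delta, foxtrot, charlie]
Final RIGHT: [delta, foxtrot, delta]
i=0: L=delta R=delta -> agree -> delta
i=1: L=foxtrot R=foxtrot -> agree -> foxtrot
i=2: BASE=golf L=charlie R=delta all differ -> CONFLICT
Conflict count: 1

Answer: 1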